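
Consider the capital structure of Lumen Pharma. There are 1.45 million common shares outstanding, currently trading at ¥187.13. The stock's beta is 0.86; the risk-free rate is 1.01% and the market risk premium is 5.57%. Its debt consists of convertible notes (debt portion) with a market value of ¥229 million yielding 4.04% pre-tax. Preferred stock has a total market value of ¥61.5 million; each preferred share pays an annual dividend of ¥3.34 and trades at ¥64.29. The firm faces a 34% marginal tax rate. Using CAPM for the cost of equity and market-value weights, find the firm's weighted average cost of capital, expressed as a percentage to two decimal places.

4.46%

Cost of equity via CAPM: Re = 1.01% + 0.86 × 5.57% = 5.8002%.
Cost of preferred: Rp = 3.34 / 64.29 = 5.1952%.
Market value of equity E = 187.13 × 1.45m = 271.3385m.
Total capital V = 271.3385 + 61.5 + 229 = 561.8385.
Equity: weight = 271.3385/561.8385 = 0.4829; cost = 5.8002%.
Preferred: weight = 61.5/561.8385 = 0.1095; cost = 5.1952%.
Convertible notes (debt portion): weight = 229/561.8385 = 0.4076; after-tax cost = 4.04% × (1 − 34%) = 2.6664%.
WACC = 0.4829 × 5.8002% + 0.1095 × 5.1952% + 0.4076 × 2.6664% = 4.4567%.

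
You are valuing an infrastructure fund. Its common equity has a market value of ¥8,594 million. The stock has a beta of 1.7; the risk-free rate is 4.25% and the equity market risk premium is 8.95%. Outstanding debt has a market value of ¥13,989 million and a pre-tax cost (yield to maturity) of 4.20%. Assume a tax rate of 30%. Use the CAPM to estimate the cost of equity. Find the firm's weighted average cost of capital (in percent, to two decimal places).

Cost of equity via CAPM: Re = 4.25% + 1.7 × 8.95% = 19.4650%.
Total capital V = 8594 + 13989 = 22583.
Equity: weight = 8594/22583 = 0.3806; cost = 19.465%.
Debt: weight = 13989/22583 = 0.6194; after-tax cost = 4.2% × (1 − 30%) = 2.9400%.
WACC = 0.3806 × 19.4650% + 0.6194 × 2.9400% = 9.2286%.

9.23%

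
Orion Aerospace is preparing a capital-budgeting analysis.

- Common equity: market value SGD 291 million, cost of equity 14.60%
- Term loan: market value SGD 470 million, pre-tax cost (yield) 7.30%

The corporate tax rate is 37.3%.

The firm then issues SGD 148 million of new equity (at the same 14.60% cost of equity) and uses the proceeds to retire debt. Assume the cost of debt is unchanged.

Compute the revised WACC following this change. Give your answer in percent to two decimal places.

After the change:
Total capital V = 439 + 322 = 761.
Equity: weight = 439/761 = 0.5769; cost = 14.6%.
Term loan: weight = 322/761 = 0.4231; after-tax cost = 7.3% × (1 − 37.3%) = 4.5771%.
WACC = 0.5769 × 14.6000% + 0.4231 × 4.5771% = 10.3590%.

10.36%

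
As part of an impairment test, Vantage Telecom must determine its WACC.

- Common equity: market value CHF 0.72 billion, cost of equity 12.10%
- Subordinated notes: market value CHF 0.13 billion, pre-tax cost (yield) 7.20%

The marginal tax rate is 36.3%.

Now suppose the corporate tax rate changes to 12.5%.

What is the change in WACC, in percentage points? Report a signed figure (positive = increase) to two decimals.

+0.26 pp

Current WACC:
Total capital V = 0.72 + 0.13 = 0.85.
Equity: weight = 0.72/0.85 = 0.8471; cost = 12.1%.
Subordinated notes: weight = 0.13/0.85 = 0.1529; after-tax cost = 7.2% × (1 − 36.3%) = 4.5864%.
WACC = 0.8471 × 12.1000% + 0.1529 × 4.5864% = 10.9509%.
After the change:
Total capital V = 0.72 + 0.13 = 0.85.
Equity: weight = 0.72/0.85 = 0.8471; cost = 12.1%.
Subordinated notes: weight = 0.13/0.85 = 0.1529; after-tax cost = 7.2% × (1 − 12.5%) = 6.3000%.
WACC = 0.8471 × 12.1000% + 0.1529 × 6.3000% = 11.2129%.
Change in WACC = 11.2129% − 10.9509% = 0.2621 pp.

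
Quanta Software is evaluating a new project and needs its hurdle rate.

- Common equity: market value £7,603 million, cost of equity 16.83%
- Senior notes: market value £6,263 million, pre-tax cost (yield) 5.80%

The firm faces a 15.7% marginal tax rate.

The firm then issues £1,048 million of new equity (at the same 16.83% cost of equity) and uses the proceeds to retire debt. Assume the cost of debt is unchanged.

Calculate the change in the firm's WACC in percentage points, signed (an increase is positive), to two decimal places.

Current WACC:
Total capital V = 7603 + 6263 = 13866.
Equity: weight = 7603/13866 = 0.5483; cost = 16.83%.
Senior notes: weight = 6263/13866 = 0.4517; after-tax cost = 5.8% × (1 − 15.7%) = 4.8894%.
WACC = 0.5483 × 16.8300% + 0.4517 × 4.8894% = 11.4367%.
After the change:
Total capital V = 8651 + 5215 = 13866.
Equity: weight = 8651/13866 = 0.6239; cost = 16.83%.
Senior notes: weight = 5215/13866 = 0.3761; after-tax cost = 5.8% × (1 − 15.7%) = 4.8894%.
WACC = 0.6239 × 16.8300% + 0.3761 × 4.8894% = 12.3391%.
Change in WACC = 12.3391% − 11.4367% = 0.9025 pp.

+0.90 pp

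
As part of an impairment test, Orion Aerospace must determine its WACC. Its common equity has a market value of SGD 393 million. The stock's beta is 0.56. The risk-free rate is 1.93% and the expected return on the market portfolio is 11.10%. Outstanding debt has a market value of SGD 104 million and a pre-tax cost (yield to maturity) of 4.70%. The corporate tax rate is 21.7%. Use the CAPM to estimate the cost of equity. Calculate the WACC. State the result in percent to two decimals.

6.36%

Market risk premium = 11.1% − 1.93% = 9.17%.
Cost of equity via CAPM: Re = 1.93% + 0.56 × 9.17% = 7.0652%.
Total capital V = 393 + 104 = 497.
Equity: weight = 393/497 = 0.7907; cost = 7.0652%.
Debt: weight = 104/497 = 0.2093; after-tax cost = 4.7% × (1 − 21.7%) = 3.6801%.
WACC = 0.7907 × 7.0652% + 0.2093 × 3.6801% = 6.3568%.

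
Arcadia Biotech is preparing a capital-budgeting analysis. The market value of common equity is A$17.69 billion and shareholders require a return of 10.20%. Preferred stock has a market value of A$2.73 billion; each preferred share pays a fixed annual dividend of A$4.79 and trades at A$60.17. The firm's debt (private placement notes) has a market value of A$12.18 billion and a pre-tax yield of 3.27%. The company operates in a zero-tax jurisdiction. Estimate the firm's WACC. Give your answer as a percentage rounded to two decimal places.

7.42%

Cost of preferred: Rp = 4.79 / 60.17 = 7.9608%.
Total capital V = 17.69 + 2.73 + 12.18 = 32.6.
Equity: weight = 17.69/32.6 = 0.5426; cost = 10.2%.
Preferred: weight = 2.73/32.6 = 0.0837; cost = 7.9608%.
Private placement notes: weight = 12.18/32.6 = 0.3736; after-tax cost = 3.27% × (1 − 0%) = 3.2700%.
WACC = 0.5426 × 10.2000% + 0.0837 × 7.9608% + 0.3736 × 3.2700% = 7.4233%.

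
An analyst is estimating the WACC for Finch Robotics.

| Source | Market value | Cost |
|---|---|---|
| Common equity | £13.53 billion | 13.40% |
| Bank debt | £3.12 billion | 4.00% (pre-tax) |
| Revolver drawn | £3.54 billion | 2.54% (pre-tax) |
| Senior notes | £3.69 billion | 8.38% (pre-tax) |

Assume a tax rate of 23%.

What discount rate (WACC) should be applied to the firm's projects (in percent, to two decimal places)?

9.28%

Total capital V = 13.53 + 3.12 + 3.54 + 3.69 = 23.88.
Equity: weight = 13.53/23.88 = 0.5666; cost = 13.4%.
Bank debt: weight = 3.12/23.88 = 0.1307; after-tax cost = 4% × (1 − 23%) = 3.0800%.
Revolver drawn: weight = 3.54/23.88 = 0.1482; after-tax cost = 2.54% × (1 − 23%) = 1.9558%.
Senior notes: weight = 3.69/23.88 = 0.1545; after-tax cost = 8.38% × (1 − 23%) = 6.4526%.
WACC = 0.5666 × 13.4000% + 0.1307 × 3.0800% + 0.1482 × 1.9558% + 0.1545 × 6.4526% = 9.2816%.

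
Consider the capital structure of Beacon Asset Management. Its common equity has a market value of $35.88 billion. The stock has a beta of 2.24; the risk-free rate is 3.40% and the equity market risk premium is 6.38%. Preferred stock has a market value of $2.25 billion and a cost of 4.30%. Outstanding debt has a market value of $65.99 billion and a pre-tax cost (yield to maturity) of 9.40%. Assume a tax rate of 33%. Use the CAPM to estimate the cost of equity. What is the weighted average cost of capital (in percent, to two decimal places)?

Cost of equity via CAPM: Re = 3.4% + 2.24 × 6.38% = 17.6912%.
Total capital V = 35.88 + 2.25 + 65.99 = 104.12.
Equity: weight = 35.88/104.12 = 0.3446; cost = 17.6912%.
Preferred: weight = 2.25/104.12 = 0.0216; cost = 4.3%.
Debt: weight = 65.99/104.12 = 0.6338; after-tax cost = 9.4% × (1 − 33%) = 6.2980%.
WACC = 0.3446 × 17.6912% + 0.0216 × 4.3000% + 0.6338 × 6.2980% = 10.1809%.

10.18%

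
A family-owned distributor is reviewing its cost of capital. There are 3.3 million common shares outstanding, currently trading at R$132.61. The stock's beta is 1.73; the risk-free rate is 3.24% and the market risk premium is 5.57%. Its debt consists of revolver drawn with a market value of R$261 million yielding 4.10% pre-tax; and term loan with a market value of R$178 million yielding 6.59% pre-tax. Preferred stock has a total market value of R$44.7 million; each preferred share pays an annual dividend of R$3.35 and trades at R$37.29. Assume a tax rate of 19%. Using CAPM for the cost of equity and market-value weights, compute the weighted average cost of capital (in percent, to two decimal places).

Cost of equity via CAPM: Re = 3.24% + 1.73 × 5.57% = 12.8761%.
Cost of preferred: Rp = 3.35 / 37.29 = 8.9836%.
Market value of equity E = 132.61 × 3.3m = 437.613m.
Total capital V = 437.613 + 44.7 + 261 + 178 = 921.313.
Equity: weight = 437.613/921.313 = 0.4750; cost = 12.8761%.
Preferred: weight = 44.7/921.313 = 0.0485; cost = 8.9836%.
Revolver drawn: weight = 261/921.313 = 0.2833; after-tax cost = 4.1% × (1 − 19%) = 3.3210%.
Term loan: weight = 178/921.313 = 0.1932; after-tax cost = 6.59% × (1 − 19%) = 5.3379%.
WACC = 0.4750 × 12.8761% + 0.0485 × 8.9836% + 0.2833 × 3.3210% + 0.1932 × 5.3379% = 8.5240%.

8.52%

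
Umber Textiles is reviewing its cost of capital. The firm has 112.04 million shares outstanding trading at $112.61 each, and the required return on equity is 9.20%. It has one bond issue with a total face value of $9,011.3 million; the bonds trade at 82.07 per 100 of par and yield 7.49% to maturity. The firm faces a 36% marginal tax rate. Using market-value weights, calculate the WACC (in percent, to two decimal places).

Market value of equity E = 112.61 × 112.04m = 12616.8244m. Market value of debt D = 9011.3m × 82.07/100 = 7395.57391m.
Total capital V = 12616.8244 + 7395.57391 = 20012.39831.
Equity: weight = 12616.8244/20012.39831 = 0.6305; cost = 9.2%.
Bonds outstanding: weight = 7395.57391/20012.39831 = 0.3695; after-tax cost = 7.49% × (1 − 36%) = 4.7936%.
WACC = 0.6305 × 9.2000% + 0.3695 × 4.7936% = 7.5716%.

7.57%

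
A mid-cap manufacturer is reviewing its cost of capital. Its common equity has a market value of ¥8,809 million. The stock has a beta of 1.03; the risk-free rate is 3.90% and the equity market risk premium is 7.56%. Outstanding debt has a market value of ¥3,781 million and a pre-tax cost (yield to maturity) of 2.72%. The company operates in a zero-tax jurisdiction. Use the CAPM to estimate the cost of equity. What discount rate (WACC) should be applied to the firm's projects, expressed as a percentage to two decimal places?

Cost of equity via CAPM: Re = 3.9% + 1.03 × 7.56% = 11.6868%.
Total capital V = 8809 + 3781 = 12590.
Equity: weight = 8809/12590 = 0.6997; cost = 11.6868%.
Debt: weight = 3781/12590 = 0.3003; after-tax cost = 2.72% × (1 − 0%) = 2.7200%.
WACC = 0.6997 × 11.6868% + 0.3003 × 2.7200% = 8.9939%.

8.99%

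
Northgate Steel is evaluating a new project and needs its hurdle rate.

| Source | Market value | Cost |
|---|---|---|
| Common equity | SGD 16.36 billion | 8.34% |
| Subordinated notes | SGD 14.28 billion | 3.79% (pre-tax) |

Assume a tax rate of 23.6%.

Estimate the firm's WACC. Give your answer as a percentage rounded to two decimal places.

5.80%

Total capital V = 16.36 + 14.28 = 30.64.
Equity: weight = 16.36/30.64 = 0.5339; cost = 8.34%.
Subordinated notes: weight = 14.28/30.64 = 0.4661; after-tax cost = 3.79% × (1 − 23.6%) = 2.8956%.
WACC = 0.5339 × 8.3400% + 0.4661 × 2.8956% = 5.8026%.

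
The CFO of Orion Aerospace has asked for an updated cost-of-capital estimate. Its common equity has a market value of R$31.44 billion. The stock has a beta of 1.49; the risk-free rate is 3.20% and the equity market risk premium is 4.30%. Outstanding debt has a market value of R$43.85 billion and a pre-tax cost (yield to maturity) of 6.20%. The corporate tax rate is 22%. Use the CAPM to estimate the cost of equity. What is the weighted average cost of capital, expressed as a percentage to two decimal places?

Cost of equity via CAPM: Re = 3.2% + 1.49 × 4.3% = 9.6070%.
Total capital V = 31.44 + 43.85 = 75.29.
Equity: weight = 31.44/75.29 = 0.4176; cost = 9.607%.
Debt: weight = 43.85/75.29 = 0.5824; after-tax cost = 6.2% × (1 − 22%) = 4.8360%.
WACC = 0.4176 × 9.6070% + 0.5824 × 4.8360% = 6.8283%.

6.83%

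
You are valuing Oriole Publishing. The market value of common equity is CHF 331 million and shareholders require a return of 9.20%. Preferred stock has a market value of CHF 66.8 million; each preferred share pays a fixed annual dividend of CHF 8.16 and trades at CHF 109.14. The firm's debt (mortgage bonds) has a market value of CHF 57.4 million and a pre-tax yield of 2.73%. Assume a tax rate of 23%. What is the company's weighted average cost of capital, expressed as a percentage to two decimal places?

8.05%

Cost of preferred: Rp = 8.16 / 109.14 = 7.4766%.
Total capital V = 331 + 66.8 + 57.4 = 455.2.
Equity: weight = 331/455.2 = 0.7272; cost = 9.2%.
Preferred: weight = 66.8/455.2 = 0.1467; cost = 7.4766%.
Mortgage bonds: weight = 57.4/455.2 = 0.1261; after-tax cost = 2.73% × (1 − 23%) = 2.1021%.
WACC = 0.7272 × 9.2000% + 0.1467 × 7.4766% + 0.1261 × 2.1021% = 8.0521%.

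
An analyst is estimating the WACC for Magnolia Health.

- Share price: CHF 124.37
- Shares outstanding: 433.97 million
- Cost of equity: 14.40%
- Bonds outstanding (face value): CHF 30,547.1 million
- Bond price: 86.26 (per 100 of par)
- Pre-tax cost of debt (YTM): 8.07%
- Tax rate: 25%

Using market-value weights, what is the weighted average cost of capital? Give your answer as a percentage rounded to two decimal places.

Market value of equity E = 124.37 × 433.97m = 53972.8489m. Market value of debt D = 30547.1m × 86.26/100 = 26349.92846m.
Total capital V = 53972.8489 + 26349.92846 = 80322.77736.
Equity: weight = 53972.8489/80322.77736 = 0.6719; cost = 14.4%.
Bonds outstanding: weight = 26349.92846/80322.77736 = 0.3281; after-tax cost = 8.07% × (1 − 25%) = 6.0525%.
WACC = 0.6719 × 14.4000% + 0.3281 × 6.0525% = 11.6616%.

11.66%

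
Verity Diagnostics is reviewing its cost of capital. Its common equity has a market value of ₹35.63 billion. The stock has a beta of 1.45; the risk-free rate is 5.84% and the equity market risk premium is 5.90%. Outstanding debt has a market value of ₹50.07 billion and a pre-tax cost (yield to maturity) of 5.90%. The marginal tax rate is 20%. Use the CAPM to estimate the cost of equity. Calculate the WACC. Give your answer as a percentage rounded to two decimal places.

Cost of equity via CAPM: Re = 5.84% + 1.45 × 5.9% = 14.3950%.
Total capital V = 35.63 + 50.07 = 85.7.
Equity: weight = 35.63/85.7 = 0.4158; cost = 14.395%.
Debt: weight = 50.07/85.7 = 0.5842; after-tax cost = 5.9% × (1 − 20%) = 4.7200%.
WACC = 0.4158 × 14.3950% + 0.5842 × 4.7200% = 8.7424%.

8.74%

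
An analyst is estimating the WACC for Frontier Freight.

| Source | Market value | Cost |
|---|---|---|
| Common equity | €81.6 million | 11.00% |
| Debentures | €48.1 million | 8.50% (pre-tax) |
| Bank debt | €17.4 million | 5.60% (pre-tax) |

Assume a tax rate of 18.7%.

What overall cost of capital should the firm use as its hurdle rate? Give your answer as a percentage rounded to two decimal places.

Total capital V = 81.6 + 48.1 + 17.4 = 147.1.
Equity: weight = 81.6/147.1 = 0.5547; cost = 11%.
Debentures: weight = 48.1/147.1 = 0.3270; after-tax cost = 8.5% × (1 − 18.7%) = 6.9105%.
Bank debt: weight = 17.4/147.1 = 0.1183; after-tax cost = 5.6% × (1 − 18.7%) = 4.5528%.
WACC = 0.5547 × 11.0000% + 0.3270 × 6.9105% + 0.1183 × 4.5528% = 8.9002%.

8.90%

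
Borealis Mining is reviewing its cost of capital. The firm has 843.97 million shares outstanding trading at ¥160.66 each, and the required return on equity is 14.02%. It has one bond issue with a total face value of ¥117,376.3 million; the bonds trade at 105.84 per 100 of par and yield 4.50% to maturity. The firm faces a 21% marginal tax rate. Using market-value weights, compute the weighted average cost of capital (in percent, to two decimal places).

Market value of equity E = 160.66 × 843.97m = 135592.2202m. Market value of debt D = 117376.3m × 105.84/100 = 124231.07592m.
Total capital V = 135592.2202 + 124231.07592 = 259823.29612.
Equity: weight = 135592.2202/259823.29612 = 0.5219; cost = 14.02%.
Bonds outstanding: weight = 124231.07592/259823.29612 = 0.4781; after-tax cost = 4.5% × (1 − 21%) = 3.5550%.
WACC = 0.5219 × 14.0200% + 0.4781 × 3.5550% = 9.0163%.

9.02%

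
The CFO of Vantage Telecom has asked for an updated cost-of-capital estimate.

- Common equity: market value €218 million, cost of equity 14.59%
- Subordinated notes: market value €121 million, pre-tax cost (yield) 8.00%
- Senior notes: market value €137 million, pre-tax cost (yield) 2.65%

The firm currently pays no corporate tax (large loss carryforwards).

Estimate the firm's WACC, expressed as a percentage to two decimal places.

9.48%

Total capital V = 218 + 121 + 137 = 476.
Equity: weight = 218/476 = 0.4580; cost = 14.59%.
Subordinated notes: weight = 121/476 = 0.2542; after-tax cost = 8% × (1 − 0%) = 8.0000%.
Senior notes: weight = 137/476 = 0.2878; after-tax cost = 2.65% × (1 − 0%) = 2.6500%.
WACC = 0.4580 × 14.5900% + 0.2542 × 8.0000% + 0.2878 × 2.6500% = 9.4783%.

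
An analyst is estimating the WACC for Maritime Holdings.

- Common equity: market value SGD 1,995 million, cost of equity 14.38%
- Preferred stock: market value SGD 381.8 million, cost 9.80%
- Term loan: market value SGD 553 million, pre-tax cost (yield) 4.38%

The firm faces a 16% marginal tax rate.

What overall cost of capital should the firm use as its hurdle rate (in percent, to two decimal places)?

Total capital V = 1995 + 381.8 + 553 = 2929.8.
Equity: weight = 1995/2929.8 = 0.6809; cost = 14.38%.
Preferred: weight = 381.8/2929.8 = 0.1303; cost = 9.8%.
Term loan: weight = 553/2929.8 = 0.1888; after-tax cost = 4.38% × (1 − 16%) = 3.6792%.
WACC = 0.6809 × 14.3800% + 0.1303 × 9.8000% + 0.1888 × 3.6792% = 11.7634%.

11.76%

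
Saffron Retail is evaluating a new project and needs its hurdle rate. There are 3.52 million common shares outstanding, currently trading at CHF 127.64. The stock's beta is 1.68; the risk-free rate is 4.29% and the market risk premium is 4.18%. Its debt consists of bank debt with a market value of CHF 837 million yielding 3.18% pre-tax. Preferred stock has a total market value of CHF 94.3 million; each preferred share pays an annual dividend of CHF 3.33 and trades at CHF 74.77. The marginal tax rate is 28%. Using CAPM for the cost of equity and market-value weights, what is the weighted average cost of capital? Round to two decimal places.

Cost of equity via CAPM: Re = 4.29% + 1.68 × 4.18% = 11.3124%.
Cost of preferred: Rp = 3.33 / 74.77 = 4.4537%.
Market value of equity E = 127.64 × 3.52m = 449.2928m.
Total capital V = 449.2928 + 94.3 + 837 = 1380.5928.
Equity: weight = 449.2928/1380.5928 = 0.3254; cost = 11.3124%.
Preferred: weight = 94.3/1380.5928 = 0.0683; cost = 4.4537%.
Bank debt: weight = 837/1380.5928 = 0.6063; after-tax cost = 3.18% × (1 − 28%) = 2.2896%.
WACC = 0.3254 × 11.3124% + 0.0683 × 4.4537% + 0.6063 × 2.2896% = 5.3737%.

5.37%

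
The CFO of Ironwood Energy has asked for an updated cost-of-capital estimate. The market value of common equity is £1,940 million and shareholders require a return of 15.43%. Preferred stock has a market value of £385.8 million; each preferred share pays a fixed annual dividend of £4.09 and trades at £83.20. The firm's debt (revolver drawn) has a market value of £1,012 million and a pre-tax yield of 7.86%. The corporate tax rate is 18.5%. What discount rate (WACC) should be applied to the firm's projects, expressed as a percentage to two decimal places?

11.48%

Cost of preferred: Rp = 4.09 / 83.2 = 4.9159%.
Total capital V = 1940 + 385.8 + 1012 = 3337.8.
Equity: weight = 1940/3337.8 = 0.5812; cost = 15.43%.
Preferred: weight = 385.8/3337.8 = 0.1156; cost = 4.9159%.
Revolver drawn: weight = 1012/3337.8 = 0.3032; after-tax cost = 7.86% × (1 − 18.5%) = 6.4059%.
WACC = 0.5812 × 15.4300% + 0.1156 × 4.9159% + 0.3032 × 6.4059% = 11.4787%.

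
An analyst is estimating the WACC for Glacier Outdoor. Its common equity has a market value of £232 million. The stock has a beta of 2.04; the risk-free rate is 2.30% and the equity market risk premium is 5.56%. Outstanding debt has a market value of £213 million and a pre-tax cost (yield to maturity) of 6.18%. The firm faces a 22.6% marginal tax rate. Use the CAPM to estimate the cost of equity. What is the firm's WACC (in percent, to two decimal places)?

Cost of equity via CAPM: Re = 2.3% + 2.04 × 5.56% = 13.6424%.
Total capital V = 232 + 213 = 445.
Equity: weight = 232/445 = 0.5213; cost = 13.6424%.
Debt: weight = 213/445 = 0.4787; after-tax cost = 6.18% × (1 − 22.6%) = 4.7833%.
WACC = 0.5213 × 13.6424% + 0.4787 × 4.7833% = 9.4020%.

9.40%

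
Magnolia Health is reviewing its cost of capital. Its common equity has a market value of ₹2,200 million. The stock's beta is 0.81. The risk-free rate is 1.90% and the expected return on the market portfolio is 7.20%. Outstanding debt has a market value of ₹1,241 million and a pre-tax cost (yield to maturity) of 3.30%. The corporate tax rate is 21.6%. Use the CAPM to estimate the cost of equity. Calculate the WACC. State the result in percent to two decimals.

Market risk premium = 7.2% − 1.9% = 5.3%.
Cost of equity via CAPM: Re = 1.9% + 0.81 × 5.3% = 6.1930%.
Total capital V = 2200 + 1241 = 3441.
Equity: weight = 2200/3441 = 0.6393; cost = 6.193%.
Debt: weight = 1241/3441 = 0.3607; after-tax cost = 3.3% × (1 − 21.6%) = 2.5872%.
WACC = 0.6393 × 6.1930% + 0.3607 × 2.5872% = 4.8926%.

4.89%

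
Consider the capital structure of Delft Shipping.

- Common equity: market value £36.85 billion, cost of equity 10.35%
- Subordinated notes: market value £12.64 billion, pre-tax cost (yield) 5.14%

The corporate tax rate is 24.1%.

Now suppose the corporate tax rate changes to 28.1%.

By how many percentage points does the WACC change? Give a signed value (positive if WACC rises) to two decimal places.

-0.05 pp

Current WACC:
Total capital V = 36.85 + 12.64 = 49.49.
Equity: weight = 36.85/49.49 = 0.7446; cost = 10.35%.
Subordinated notes: weight = 12.64/49.49 = 0.2554; after-tax cost = 5.14% × (1 − 24.1%) = 3.9013%.
WACC = 0.7446 × 10.3500% + 0.2554 × 3.9013% = 8.7030%.
After the change:
Total capital V = 36.85 + 12.64 = 49.49.
Equity: weight = 36.85/49.49 = 0.7446; cost = 10.35%.
Subordinated notes: weight = 12.64/49.49 = 0.2554; after-tax cost = 5.14% × (1 − 28.1%) = 3.6957%.
WACC = 0.7446 × 10.3500% + 0.2554 × 3.6957% = 8.6504%.
Change in WACC = 8.6504% − 8.7030% = -0.0525 pp.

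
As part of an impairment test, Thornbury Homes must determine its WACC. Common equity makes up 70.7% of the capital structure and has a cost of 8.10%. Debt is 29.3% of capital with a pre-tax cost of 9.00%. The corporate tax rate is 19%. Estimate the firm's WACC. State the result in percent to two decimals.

7.86%

After-tax cost of debt = 9% × (1 − 19%) = 7.2900%.
WACC = 0.707 × 8.1000% + 0.293 × 7.2900% = 7.8627%.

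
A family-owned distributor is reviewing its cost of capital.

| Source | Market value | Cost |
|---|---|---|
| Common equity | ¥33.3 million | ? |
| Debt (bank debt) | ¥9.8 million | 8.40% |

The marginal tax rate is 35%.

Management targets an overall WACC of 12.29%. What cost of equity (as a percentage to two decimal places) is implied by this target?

14.30%

Total capital V = 33.3 + 9.8 = 43.1.
Equity weight = 33.3/43.1 = 0.7726.
Bank debt weight = 9.8/43.1 = 0.2274.
Debt contribution = 0.2274 × 8.4% × (1 − 35%) = 1.2415%.
Required equity contribution = 12.29% − 1.2415% = 11.0485%.
Re = 11.0485% / 0.7726 = 14.3000%.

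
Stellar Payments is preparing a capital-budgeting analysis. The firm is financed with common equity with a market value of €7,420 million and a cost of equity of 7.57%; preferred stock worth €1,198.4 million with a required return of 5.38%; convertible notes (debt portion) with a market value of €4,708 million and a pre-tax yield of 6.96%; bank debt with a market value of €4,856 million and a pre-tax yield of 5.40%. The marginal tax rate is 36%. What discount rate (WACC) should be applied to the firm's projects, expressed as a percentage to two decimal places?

5.52%

Total capital V = 7420 + 1198.4 + 4708 + 4856 = 18182.4.
Equity: weight = 7420/18182.4 = 0.4081; cost = 7.57%.
Preferred: weight = 1198.4/18182.4 = 0.0659; cost = 5.38%.
Convertible notes (debt portion): weight = 4708/18182.4 = 0.2589; after-tax cost = 6.96% × (1 − 36%) = 4.4544%.
Bank debt: weight = 4856/18182.4 = 0.2671; after-tax cost = 5.4% × (1 − 36%) = 3.4560%.
WACC = 0.4081 × 7.5700% + 0.0659 × 5.3800% + 0.2589 × 4.4544% + 0.2671 × 3.4560% = 5.5202%.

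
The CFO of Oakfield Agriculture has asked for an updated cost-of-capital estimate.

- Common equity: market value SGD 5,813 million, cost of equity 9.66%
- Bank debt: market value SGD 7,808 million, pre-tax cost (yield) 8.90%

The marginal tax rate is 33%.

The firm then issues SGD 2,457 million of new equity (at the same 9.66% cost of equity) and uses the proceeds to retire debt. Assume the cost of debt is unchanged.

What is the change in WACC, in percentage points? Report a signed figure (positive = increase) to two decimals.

+0.67 pp

Current WACC:
Total capital V = 5813 + 7808 = 13621.
Equity: weight = 5813/13621 = 0.4268; cost = 9.66%.
Bank debt: weight = 7808/13621 = 0.5732; after-tax cost = 8.9% × (1 − 33%) = 5.9630%.
WACC = 0.4268 × 9.6600% + 0.5732 × 5.9630% = 7.5408%.
After the change:
Total capital V = 8270 + 5351 = 13621.
Equity: weight = 8270/13621 = 0.6072; cost = 9.66%.
Bank debt: weight = 5351/13621 = 0.3928; after-tax cost = 8.9% × (1 − 33%) = 5.9630%.
WACC = 0.6072 × 9.6600% + 0.3928 × 5.9630% = 8.2076%.
Change in WACC = 8.2076% − 7.5408% = 0.6669 pp.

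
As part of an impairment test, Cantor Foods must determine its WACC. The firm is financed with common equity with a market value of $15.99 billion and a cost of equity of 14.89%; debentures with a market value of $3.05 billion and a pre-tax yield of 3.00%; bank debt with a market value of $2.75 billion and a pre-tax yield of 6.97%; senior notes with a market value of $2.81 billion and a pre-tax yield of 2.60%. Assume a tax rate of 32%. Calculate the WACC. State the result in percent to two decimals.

Total capital V = 15.99 + 3.05 + 2.75 + 2.81 = 24.6.
Equity: weight = 15.99/24.6 = 0.6500; cost = 14.89%.
Debentures: weight = 3.05/24.6 = 0.1240; after-tax cost = 3% × (1 − 32%) = 2.0400%.
Bank debt: weight = 2.75/24.6 = 0.1118; after-tax cost = 6.97% × (1 − 32%) = 4.7396%.
Senior notes: weight = 2.81/24.6 = 0.1142; after-tax cost = 2.6% × (1 − 32%) = 1.7680%.
WACC = 0.6500 × 14.8900% + 0.1240 × 2.0400% + 0.1118 × 4.7396% + 0.1142 × 1.7680% = 10.6632%.

10.66%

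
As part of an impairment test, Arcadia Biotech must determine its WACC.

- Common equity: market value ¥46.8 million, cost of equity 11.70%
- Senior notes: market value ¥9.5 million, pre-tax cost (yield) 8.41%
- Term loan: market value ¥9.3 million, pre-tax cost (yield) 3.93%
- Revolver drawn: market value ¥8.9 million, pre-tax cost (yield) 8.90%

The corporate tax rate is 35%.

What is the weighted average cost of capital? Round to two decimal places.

Total capital V = 46.8 + 9.5 + 9.3 + 8.9 = 74.5.
Equity: weight = 46.8/74.5 = 0.6282; cost = 11.7%.
Senior notes: weight = 9.5/74.5 = 0.1275; after-tax cost = 8.41% × (1 − 35%) = 5.4665%.
Term loan: weight = 9.3/74.5 = 0.1248; after-tax cost = 3.93% × (1 − 35%) = 2.5545%.
Revolver drawn: weight = 8.9/74.5 = 0.1195; after-tax cost = 8.9% × (1 − 35%) = 5.7850%.
WACC = 0.6282 × 11.7000% + 0.1275 × 5.4665% + 0.1248 × 2.5545% + 0.1195 × 5.7850% = 9.0568%.

9.06%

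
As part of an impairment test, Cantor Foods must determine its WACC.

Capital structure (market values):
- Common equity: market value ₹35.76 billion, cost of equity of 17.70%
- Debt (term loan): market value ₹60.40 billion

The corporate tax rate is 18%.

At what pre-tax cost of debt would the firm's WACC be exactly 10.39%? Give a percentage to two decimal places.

Total capital V = 35.76 + 60.4 = 96.16.
Equity weight = 35.76/96.16 = 0.3719.
Term loan weight = 60.4/96.16 = 0.6281.
Equity contribution = 0.3719 × 17.7% = 6.5823%.
Remaining for debt = 10.39% − 6.5823% = 3.8077%.
Rd × (1 − 18%) × 0.6281 = 3.8077%  ⇒  Rd = 7.3928%.

7.39%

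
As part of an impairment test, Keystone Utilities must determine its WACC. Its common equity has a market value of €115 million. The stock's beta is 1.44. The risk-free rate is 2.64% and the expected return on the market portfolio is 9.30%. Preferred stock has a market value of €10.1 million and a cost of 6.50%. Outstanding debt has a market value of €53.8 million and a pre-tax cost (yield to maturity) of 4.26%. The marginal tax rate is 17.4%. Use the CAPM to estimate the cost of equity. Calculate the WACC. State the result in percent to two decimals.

Market risk premium = 9.3% − 2.64% = 6.66%.
Cost of equity via CAPM: Re = 2.64% + 1.44 × 6.66% = 12.2304%.
Total capital V = 115 + 10.1 + 53.8 = 178.9.
Equity: weight = 115/178.9 = 0.6428; cost = 12.2304%.
Preferred: weight = 10.1/178.9 = 0.0565; cost = 6.5%.
Debt: weight = 53.8/178.9 = 0.3007; after-tax cost = 4.26% × (1 − 17.4%) = 3.5188%.
WACC = 0.6428 × 12.2304% + 0.0565 × 6.5000% + 0.3007 × 3.5188% = 9.2871%.

9.29%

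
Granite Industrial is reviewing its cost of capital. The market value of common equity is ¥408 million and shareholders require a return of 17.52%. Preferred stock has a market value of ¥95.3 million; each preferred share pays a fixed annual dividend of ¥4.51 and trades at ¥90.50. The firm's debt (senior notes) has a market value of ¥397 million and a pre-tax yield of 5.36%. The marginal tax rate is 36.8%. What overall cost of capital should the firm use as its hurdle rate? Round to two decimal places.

9.96%

Cost of preferred: Rp = 4.51 / 90.5 = 4.9834%.
Total capital V = 408 + 95.3 + 397 = 900.3.
Equity: weight = 408/900.3 = 0.4532; cost = 17.52%.
Preferred: weight = 95.3/900.3 = 0.1059; cost = 4.9834%.
Senior notes: weight = 397/900.3 = 0.4410; after-tax cost = 5.36% × (1 − 36.8%) = 3.3875%.
WACC = 0.4532 × 17.5200% + 0.1059 × 4.9834% + 0.4410 × 3.3875% = 9.9610%.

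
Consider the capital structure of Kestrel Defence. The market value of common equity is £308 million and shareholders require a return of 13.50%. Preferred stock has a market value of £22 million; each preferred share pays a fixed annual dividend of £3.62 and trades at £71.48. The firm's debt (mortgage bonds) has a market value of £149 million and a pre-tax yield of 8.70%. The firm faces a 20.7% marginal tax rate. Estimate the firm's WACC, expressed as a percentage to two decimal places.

11.06%

Cost of preferred: Rp = 3.62 / 71.48 = 5.0644%.
Total capital V = 308 + 22 + 149 = 479.
Equity: weight = 308/479 = 0.6430; cost = 13.5%.
Preferred: weight = 22/479 = 0.0459; cost = 5.0644%.
Mortgage bonds: weight = 149/479 = 0.3111; after-tax cost = 8.7% × (1 − 20.7%) = 6.8991%.
WACC = 0.6430 × 13.5000% + 0.0459 × 5.0644% + 0.3111 × 6.8991% = 11.0593%.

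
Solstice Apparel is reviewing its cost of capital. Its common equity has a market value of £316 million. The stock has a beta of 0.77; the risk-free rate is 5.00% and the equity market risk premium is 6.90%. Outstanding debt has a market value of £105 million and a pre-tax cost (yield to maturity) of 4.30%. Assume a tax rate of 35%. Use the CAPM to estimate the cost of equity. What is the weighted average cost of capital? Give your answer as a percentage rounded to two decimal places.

8.44%

Cost of equity via CAPM: Re = 5.0% + 0.77 × 6.9% = 10.3130%.
Total capital V = 316 + 105 = 421.
Equity: weight = 316/421 = 0.7506; cost = 10.313%.
Debt: weight = 105/421 = 0.2494; after-tax cost = 4.3% × (1 − 35%) = 2.7950%.
WACC = 0.7506 × 10.3130% + 0.2494 × 2.7950% = 8.4380%.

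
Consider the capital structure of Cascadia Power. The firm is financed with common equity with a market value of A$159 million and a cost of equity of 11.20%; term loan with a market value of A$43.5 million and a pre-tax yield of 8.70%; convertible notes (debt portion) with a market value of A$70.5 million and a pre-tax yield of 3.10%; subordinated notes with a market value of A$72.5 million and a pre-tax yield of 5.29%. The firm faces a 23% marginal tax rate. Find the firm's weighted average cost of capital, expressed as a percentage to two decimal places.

7.34%

Total capital V = 159 + 43.5 + 70.5 + 72.5 = 345.5.
Equity: weight = 159/345.5 = 0.4602; cost = 11.2%.
Term loan: weight = 43.5/345.5 = 0.1259; after-tax cost = 8.7% × (1 − 23%) = 6.6990%.
Convertible notes (debt portion): weight = 70.5/345.5 = 0.2041; after-tax cost = 3.1% × (1 − 23%) = 2.3870%.
Subordinated notes: weight = 72.5/345.5 = 0.2098; after-tax cost = 5.29% × (1 − 23%) = 4.0733%.
WACC = 0.4602 × 11.2000% + 0.1259 × 6.6990% + 0.2041 × 2.3870% + 0.2098 × 4.0733% = 7.3395%.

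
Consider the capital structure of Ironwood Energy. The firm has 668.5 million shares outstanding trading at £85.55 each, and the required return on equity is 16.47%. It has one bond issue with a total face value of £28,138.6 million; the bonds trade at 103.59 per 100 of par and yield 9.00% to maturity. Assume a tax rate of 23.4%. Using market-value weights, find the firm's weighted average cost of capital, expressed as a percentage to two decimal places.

Market value of equity E = 85.55 × 668.5m = 57190.175m. Market value of debt D = 28138.6m × 103.59/100 = 29148.77574m.
Total capital V = 57190.175 + 29148.77574 = 86338.95074.
Equity: weight = 57190.175/86338.95074 = 0.6624; cost = 16.47%.
Bonds outstanding: weight = 29148.77574/86338.95074 = 0.3376; after-tax cost = 9% × (1 − 23.4%) = 6.8940%.
WACC = 0.6624 × 16.4700% + 0.3376 × 6.8940% = 13.2371%.

13.24%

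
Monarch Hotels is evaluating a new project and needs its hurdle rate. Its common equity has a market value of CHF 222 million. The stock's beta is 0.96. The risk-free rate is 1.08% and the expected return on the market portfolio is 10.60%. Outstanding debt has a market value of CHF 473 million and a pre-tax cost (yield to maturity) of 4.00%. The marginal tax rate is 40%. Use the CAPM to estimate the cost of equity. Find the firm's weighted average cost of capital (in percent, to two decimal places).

4.90%

Market risk premium = 10.6% − 1.08% = 9.52%.
Cost of equity via CAPM: Re = 1.08% + 0.96 × 9.52% = 10.2192%.
Total capital V = 222 + 473 = 695.
Equity: weight = 222/695 = 0.3194; cost = 10.2192%.
Debt: weight = 473/695 = 0.6806; after-tax cost = 4% × (1 − 40%) = 2.4000%.
WACC = 0.3194 × 10.2192% + 0.6806 × 2.4000% = 4.8976%.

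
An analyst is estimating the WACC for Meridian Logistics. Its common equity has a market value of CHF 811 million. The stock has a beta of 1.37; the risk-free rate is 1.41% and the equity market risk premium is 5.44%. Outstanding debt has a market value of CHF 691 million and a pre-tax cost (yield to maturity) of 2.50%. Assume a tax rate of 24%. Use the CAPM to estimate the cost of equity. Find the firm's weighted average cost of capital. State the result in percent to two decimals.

5.66%

Cost of equity via CAPM: Re = 1.41% + 1.37 × 5.44% = 8.8628%.
Total capital V = 811 + 691 = 1502.
Equity: weight = 811/1502 = 0.5399; cost = 8.8628%.
Debt: weight = 691/1502 = 0.4601; after-tax cost = 2.5% × (1 − 24%) = 1.9000%.
WACC = 0.5399 × 8.8628% + 0.4601 × 1.9000% = 5.6595%.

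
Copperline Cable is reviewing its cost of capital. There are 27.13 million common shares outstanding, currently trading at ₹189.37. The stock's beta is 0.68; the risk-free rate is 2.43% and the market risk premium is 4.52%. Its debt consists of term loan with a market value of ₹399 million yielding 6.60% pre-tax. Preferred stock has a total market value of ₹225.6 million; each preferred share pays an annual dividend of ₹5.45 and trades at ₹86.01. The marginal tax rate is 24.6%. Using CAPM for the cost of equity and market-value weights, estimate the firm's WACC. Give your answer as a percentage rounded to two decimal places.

Cost of equity via CAPM: Re = 2.43% + 0.68 × 4.52% = 5.5036%.
Cost of preferred: Rp = 5.45 / 86.01 = 6.3365%.
Market value of equity E = 189.37 × 27.13m = 5137.6081m.
Total capital V = 5137.6081 + 225.6 + 399 = 5762.2081.
Equity: weight = 5137.6081/5762.2081 = 0.8916; cost = 5.5036%.
Preferred: weight = 225.6/5762.2081 = 0.0392; cost = 6.3365%.
Term loan: weight = 399/5762.2081 = 0.0692; after-tax cost = 6.6% × (1 − 24.6%) = 4.9764%.
WACC = 0.8916 × 5.5036% + 0.0392 × 6.3365% + 0.0692 × 4.9764% = 5.4997%.

5.50%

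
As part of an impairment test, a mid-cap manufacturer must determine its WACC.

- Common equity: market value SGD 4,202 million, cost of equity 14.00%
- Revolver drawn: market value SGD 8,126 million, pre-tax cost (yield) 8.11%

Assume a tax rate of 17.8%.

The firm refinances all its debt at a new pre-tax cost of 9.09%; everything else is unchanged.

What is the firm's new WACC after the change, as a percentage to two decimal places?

9.70%

After the change:
Total capital V = 4202 + 8126 = 12328.
Equity: weight = 4202/12328 = 0.3409; cost = 14%.
Revolver drawn: weight = 8126/12328 = 0.6591; after-tax cost = 9.09% × (1 − 17.8%) = 7.4720%.
WACC = 0.3409 × 14.0000% + 0.6591 × 7.4720% = 9.6971%.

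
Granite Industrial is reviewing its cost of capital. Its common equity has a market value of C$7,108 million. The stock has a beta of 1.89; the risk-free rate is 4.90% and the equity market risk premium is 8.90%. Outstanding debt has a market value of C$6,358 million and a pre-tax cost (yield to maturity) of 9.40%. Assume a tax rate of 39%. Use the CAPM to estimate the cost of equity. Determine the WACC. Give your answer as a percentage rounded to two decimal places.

14.17%

Cost of equity via CAPM: Re = 4.9% + 1.89 × 8.9% = 21.7210%.
Total capital V = 7108 + 6358 = 13466.
Equity: weight = 7108/13466 = 0.5278; cost = 21.721%.
Debt: weight = 6358/13466 = 0.4722; after-tax cost = 9.4% × (1 − 39%) = 5.7340%.
WACC = 0.5278 × 21.7210% + 0.4722 × 5.7340% = 14.1727%.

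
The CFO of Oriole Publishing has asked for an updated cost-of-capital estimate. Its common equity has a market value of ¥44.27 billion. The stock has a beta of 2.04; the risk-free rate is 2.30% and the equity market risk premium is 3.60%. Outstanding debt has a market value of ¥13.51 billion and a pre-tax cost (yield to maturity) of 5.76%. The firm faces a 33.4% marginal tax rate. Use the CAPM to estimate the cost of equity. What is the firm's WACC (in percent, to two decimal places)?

8.29%

Cost of equity via CAPM: Re = 2.3% + 2.04 × 3.6% = 9.6440%.
Total capital V = 44.27 + 13.51 = 57.78.
Equity: weight = 44.27/57.78 = 0.7662; cost = 9.644%.
Debt: weight = 13.51/57.78 = 0.2338; after-tax cost = 5.76% × (1 − 33.4%) = 3.8362%.
WACC = 0.7662 × 9.6440% + 0.2338 × 3.8362% = 8.2860%.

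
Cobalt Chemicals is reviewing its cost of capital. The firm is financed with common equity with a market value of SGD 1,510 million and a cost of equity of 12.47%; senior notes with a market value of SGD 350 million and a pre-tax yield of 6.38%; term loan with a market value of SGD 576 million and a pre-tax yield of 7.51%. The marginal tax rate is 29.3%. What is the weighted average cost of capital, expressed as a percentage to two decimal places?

9.63%

Total capital V = 1510 + 350 + 576 = 2436.
Equity: weight = 1510/2436 = 0.6199; cost = 12.47%.
Senior notes: weight = 350/2436 = 0.1437; after-tax cost = 6.38% × (1 − 29.3%) = 4.5107%.
Term loan: weight = 576/2436 = 0.2365; after-tax cost = 7.51% × (1 − 29.3%) = 5.3096%.
WACC = 0.6199 × 12.4700% + 0.1437 × 4.5107% + 0.2365 × 5.3096% = 9.6333%.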